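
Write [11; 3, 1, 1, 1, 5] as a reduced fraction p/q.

699/62

Fold from the inside: start with 5/1.
  1 + 1/5 = 6/5
  1 + 5/6 = 11/6
  1 + 6/11 = 17/11
  3 + 11/17 = 62/17
  11 + 17/62 = 699/62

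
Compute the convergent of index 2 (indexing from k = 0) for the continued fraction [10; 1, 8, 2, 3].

Using pₖ = aₖpₖ₋₁ + pₖ₋₂, qₖ = aₖqₖ₋₁ + qₖ₋₂ (with p₋₁=1, p₋₂=0, q₋₁=0, q₋₂=1):
  k=0: a=10, p=10, q=1
  k=1: a=1, p=11, q=1
  k=2: a=8, p=98, q=9

98/9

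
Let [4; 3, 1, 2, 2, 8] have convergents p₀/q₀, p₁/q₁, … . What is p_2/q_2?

17/4

Using pₖ = aₖpₖ₋₁ + pₖ₋₂, qₖ = aₖqₖ₋₁ + qₖ₋₂ (with p₋₁=1, p₋₂=0, q₋₁=0, q₋₂=1):
  k=0: a=4, p=4, q=1
  k=1: a=3, p=13, q=3
  k=2: a=1, p=17, q=4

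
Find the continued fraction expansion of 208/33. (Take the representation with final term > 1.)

[6; 3, 3, 3]

208 = 6×33 + 10
33 = 3×10 + 3
10 = 3×3 + 1
3 = 3×1 + 0  (stop)
So 208/33 = [6; 3, 3, 3].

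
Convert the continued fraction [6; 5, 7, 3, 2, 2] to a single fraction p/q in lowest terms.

3946/637

Using pₖ = aₖpₖ₋₁ + pₖ₋₂ and qₖ = aₖqₖ₋₁ + qₖ₋₂:
  k=0: a=6, p=6, q=1
  k=1: a=5, p=31, q=5
  k=2: a=7, p=223, q=36
  k=3: a=3, p=700, q=113
  k=4: a=2, p=1623, q=262
  k=5: a=2, p=3946, q=637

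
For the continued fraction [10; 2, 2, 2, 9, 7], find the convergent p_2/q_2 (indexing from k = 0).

52/5

Using pₖ = aₖpₖ₋₁ + pₖ₋₂, qₖ = aₖqₖ₋₁ + qₖ₋₂ (with p₋₁=1, p₋₂=0, q₋₁=0, q₋₂=1):
  k=0: a=10, p=10, q=1
  k=1: a=2, p=21, q=2
  k=2: a=2, p=52, q=5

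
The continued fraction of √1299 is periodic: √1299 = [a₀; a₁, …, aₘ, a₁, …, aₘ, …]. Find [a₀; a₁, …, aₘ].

a₀ = ⌊√1299⌋ = 36.
With m₀=0, d₀=1 and mₖ₊₁ = dₖaₖ − mₖ, dₖ₊₁ = (n − mₖ₊₁²)/dₖ, aₖ₊₁ = ⌊(a₀+mₖ₊₁)/dₖ₊₁⌋:
  k=1: m=36, d=3, a=24
  k=2: m=36, d=1, a=72
d=1 and a=2a₀=72 at k=2, so the next step gives (m, d) = (36, 3) again — its k=1 value — and the period has length 2.

[36; 24, 72]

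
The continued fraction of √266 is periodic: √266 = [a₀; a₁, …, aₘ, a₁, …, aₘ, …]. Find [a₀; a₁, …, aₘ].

a₀ = ⌊√266⌋ = 16.
With m₀=0, d₀=1 and mₖ₊₁ = dₖaₖ − mₖ, dₖ₊₁ = (n − mₖ₊₁²)/dₖ, aₖ₊₁ = ⌊(a₀+mₖ₊₁)/dₖ₊₁⌋:
  k=1: m=16, d=10, a=3
  k=2: m=14, d=7, a=4
  k=3: m=14, d=10, a=3
  k=4: m=16, d=1, a=32
d=1 and a=2a₀=32 at k=4, so the next step gives (m, d) = (16, 10) again — its k=1 value — and the period has length 4.

[16; 3, 4, 3, 32]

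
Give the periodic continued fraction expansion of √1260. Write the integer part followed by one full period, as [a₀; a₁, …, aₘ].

a₀ = ⌊√1260⌋ = 35.
With m₀=0, d₀=1 and mₖ₊₁ = dₖaₖ − mₖ, dₖ₊₁ = (n − mₖ₊₁²)/dₖ, aₖ₊₁ = ⌊(a₀+mₖ₊₁)/dₖ₊₁⌋:
  k=1: m=35, d=35, a=2
  k=2: m=35, d=1, a=70
d=1 and a=2a₀=70 at k=2, so the next step gives (m, d) = (35, 35) again — its k=1 value — and the period has length 2.

[35; 2, 70]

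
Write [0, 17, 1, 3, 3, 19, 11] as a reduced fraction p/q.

2774/49291

Fold from the inside: start with 11/1.
  19 + 1/11 = 210/11
  3 + 11/210 = 641/210
  3 + 210/641 = 2133/641
  1 + 641/2133 = 2774/2133
  17 + 2133/2774 = 49291/2774
  0 + 2774/49291 = 2774/49291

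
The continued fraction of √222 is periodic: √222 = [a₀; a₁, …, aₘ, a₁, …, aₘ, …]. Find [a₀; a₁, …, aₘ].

[14; 1, 8, 1, 28]

a₀ = ⌊√222⌋ = 14.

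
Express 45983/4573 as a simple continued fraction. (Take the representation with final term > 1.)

45983 = 10·4573 + 253
4573 = 18·253 + 19
253 = 13·19 + 6
19 = 3·6 + 1
6 = 6·1 + 0  (stop)
So 45983/4573 = [10; 18, 13, 3, 6].

[10; 18, 13, 3, 6]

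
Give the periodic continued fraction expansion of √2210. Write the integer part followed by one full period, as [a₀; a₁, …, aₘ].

a₀ = ⌊√2210⌋ = 47.

[47; 94]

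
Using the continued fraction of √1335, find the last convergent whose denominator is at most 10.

√1335 = [36; 1, 1, 6, 7, 6, 1, 1, 72, …] (period length 8).
Convergents:
  p_0/q_0 = 36/1
  p_1/q_1 = 37/1
  p_2/q_2 = 73/2
  p_3/q_3 = 475/13
q_2 = 2 ≤ 10 < 13 = q_3, so the answer is 73/2.

73/2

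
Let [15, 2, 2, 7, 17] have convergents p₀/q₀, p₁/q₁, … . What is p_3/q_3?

Using pₖ = aₖpₖ₋₁ + pₖ₋₂, qₖ = aₖqₖ₋₁ + qₖ₋₂ (with p₋₁=1, p₋₂=0, q₋₁=0, q₋₂=1):
  k=0: a=15, p=15, q=1
  k=1: a=2, p=31, q=2
  k=2: a=2, p=77, q=5
  k=3: a=7, p=570, q=37

570/37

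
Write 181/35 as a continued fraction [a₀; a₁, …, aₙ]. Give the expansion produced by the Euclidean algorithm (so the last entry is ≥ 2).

181 = 5×35 + 6
35 = 5×6 + 5
6 = 1×5 + 1
5 = 5×1 + 0  (stop)
So 181/35 = [5; 5, 1, 5].

[5; 5, 1, 5]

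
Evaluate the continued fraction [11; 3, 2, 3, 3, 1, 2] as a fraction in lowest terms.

Fold from the inside: start with 2/1.
  1 + 1/2 = 3/2
  3 + 2/3 = 11/3
  3 + 3/11 = 36/11
  2 + 11/36 = 83/36
  3 + 36/83 = 285/83
  11 + 83/285 = 3218/285

3218/285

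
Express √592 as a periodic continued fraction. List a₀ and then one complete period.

[24; 3, 48]

a₀ = ⌊√592⌋ = 24.
With m₀=0, d₀=1 and mₖ₊₁ = dₖaₖ − mₖ, dₖ₊₁ = (n − mₖ₊₁²)/dₖ, aₖ₊₁ = ⌊(a₀+mₖ₊₁)/dₖ₊₁⌋:
  k=1: m=24, d=16, a=3
  k=2: m=24, d=1, a=48
d=1 and a=2a₀=48 at k=2, so the next step gives (m, d) = (24, 16) again — its k=1 value — and the period has length 2.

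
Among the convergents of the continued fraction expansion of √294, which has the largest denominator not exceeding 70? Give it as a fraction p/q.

√294 = [17; 6, 1, 4, 1, 6, 34, …] (period length 6).
Convergents:
  p_0/q_0 = 17/1
  p_1/q_1 = 103/6
  p_2/q_2 = 120/7
  p_3/q_3 = 583/34
  p_4/q_4 = 703/41
  p_5/q_5 = 4801/280
q_4 = 41 ≤ 70 < 280 = q_5, so the answer is 703/41.

703/41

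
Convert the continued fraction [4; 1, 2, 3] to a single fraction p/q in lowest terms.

47/10

Fold from the inside: start with 3/1.
  2 + 1/3 = 7/3
  1 + 3/7 = 10/7
  4 + 7/10 = 47/10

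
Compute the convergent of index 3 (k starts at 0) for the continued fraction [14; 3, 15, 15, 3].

Using pₖ = aₖpₖ₋₁ + pₖ₋₂, qₖ = aₖqₖ₋₁ + qₖ₋₂ (with p₋₁=1, p₋₂=0, q₋₁=0, q₋₂=1):
  k=0: a=14, p=14, q=1
  k=1: a=3, p=43, q=3
  k=2: a=15, p=659, q=46
  k=3: a=15, p=9928, q=693

9928/693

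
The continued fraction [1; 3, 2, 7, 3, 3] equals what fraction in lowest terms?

697/541

Using pₖ = aₖpₖ₋₁ + pₖ₋₂ and qₖ = aₖqₖ₋₁ + qₖ₋₂:
  k=0: a=1, p=1, q=1
  k=1: a=3, p=4, q=3
  k=2: a=2, p=9, q=7
  k=3: a=7, p=67, q=52
  k=4: a=3, p=210, q=163
  k=5: a=3, p=697, q=541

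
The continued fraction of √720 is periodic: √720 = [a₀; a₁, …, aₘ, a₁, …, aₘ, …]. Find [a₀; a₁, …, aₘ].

[26; 1, 4, 1, 52]

a₀ = ⌊√720⌋ = 26.
With m₀=0, d₀=1 and mₖ₊₁ = dₖaₖ − mₖ, dₖ₊₁ = (n − mₖ₊₁²)/dₖ, aₖ₊₁ = ⌊(a₀+mₖ₊₁)/dₖ₊₁⌋:
  k=1: m=26, d=44, a=1
  k=2: m=18, d=9, a=4
  k=3: m=18, d=44, a=1
  k=4: m=26, d=1, a=52
d=1 and a=2a₀=52 at k=4, so the next step gives (m, d) = (26, 44) again — its k=1 value — and the period has length 4.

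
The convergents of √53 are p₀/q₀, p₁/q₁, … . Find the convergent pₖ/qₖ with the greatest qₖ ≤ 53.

182/25

√53 = [7; 3, 1, 1, 3, 14, …] (period length 5).
Convergents:
  p_0/q_0 = 7/1
  p_1/q_1 = 22/3
  p_2/q_2 = 29/4
  p_3/q_3 = 51/7
  p_4/q_4 = 182/25
  p_5/q_5 = 2599/357
q_4 = 25 ≤ 53 < 357 = q_5, so the answer is 182/25.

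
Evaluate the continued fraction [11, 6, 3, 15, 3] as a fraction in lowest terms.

Using pₖ = aₖpₖ₋₁ + pₖ₋₂ and qₖ = aₖqₖ₋₁ + qₖ₋₂:
  k=0: a=11, p=11, q=1
  k=1: a=6, p=67, q=6
  k=2: a=3, p=212, q=19
  k=3: a=15, p=3247, q=291
  k=4: a=3, p=9953, q=892

9953/892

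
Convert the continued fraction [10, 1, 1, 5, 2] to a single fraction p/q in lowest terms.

Using pₖ = aₖpₖ₋₁ + pₖ₋₂ and qₖ = aₖqₖ₋₁ + qₖ₋₂:
  k=0: a=10, p=10, q=1
  k=1: a=1, p=11, q=1
  k=2: a=1, p=21, q=2
  k=3: a=5, p=116, q=11
  k=4: a=2, p=253, q=24

253/24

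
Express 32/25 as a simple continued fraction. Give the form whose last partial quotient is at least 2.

[1; 3, 1, 1, 3]

32 = 1×25 + 7
25 = 3×7 + 4
7 = 1×4 + 3
4 = 1×3 + 1
3 = 3×1 + 0  (stop)
So 32/25 = [1; 3, 1, 1, 3].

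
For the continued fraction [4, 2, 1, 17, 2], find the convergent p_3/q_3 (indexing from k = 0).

Using pₖ = aₖpₖ₋₁ + pₖ₋₂, qₖ = aₖqₖ₋₁ + qₖ₋₂ (with p₋₁=1, p₋₂=0, q₋₁=0, q₋₂=1):
  k=0: a=4, p=4, q=1
  k=1: a=2, p=9, q=2
  k=2: a=1, p=13, q=3
  k=3: a=17, p=230, q=53

230/53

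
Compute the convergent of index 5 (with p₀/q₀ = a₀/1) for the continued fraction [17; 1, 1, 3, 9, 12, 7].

Using pₖ = aₖpₖ₋₁ + pₖ₋₂, qₖ = aₖqₖ₋₁ + qₖ₋₂ (with p₋₁=1, p₋₂=0, q₋₁=0, q₋₂=1):
  k=0: a=17, p=17, q=1
  k=1: a=1, p=18, q=1
  k=2: a=1, p=35, q=2
  k=3: a=3, p=123, q=7
  k=4: a=9, p=1142, q=65
  k=5: a=12, p=13827, q=787

13827/787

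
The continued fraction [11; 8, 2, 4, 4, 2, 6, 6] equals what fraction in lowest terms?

316785/28492

Fold from the inside: start with 6/1.
  6 + 1/6 = 37/6
  2 + 6/37 = 80/37
  4 + 37/80 = 357/80
  4 + 80/357 = 1508/357
  2 + 357/1508 = 3373/1508
  8 + 1508/3373 = 28492/3373
  11 + 3373/28492 = 316785/28492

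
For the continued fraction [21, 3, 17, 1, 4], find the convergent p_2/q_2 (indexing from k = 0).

Using pₖ = aₖpₖ₋₁ + pₖ₋₂, qₖ = aₖqₖ₋₁ + qₖ₋₂ (with p₋₁=1, p₋₂=0, q₋₁=0, q₋₂=1):
  k=0: a=21, p=21, q=1
  k=1: a=3, p=64, q=3
  k=2: a=17, p=1109, q=52

1109/52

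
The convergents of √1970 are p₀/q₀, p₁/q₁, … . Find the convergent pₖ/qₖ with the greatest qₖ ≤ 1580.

50998/1149

√1970 = [44; 2, 1, 1, 2, 88, …] (period length 5).
Convergents:
  p_0/q_0 = 44/1
  p_1/q_1 = 89/2
  p_2/q_2 = 133/3
  p_3/q_3 = 222/5
  p_4/q_4 = 577/13
  p_5/q_5 = 50998/1149
  p_6/q_6 = 102573/2311
q_5 = 1149 ≤ 1580 < 2311 = q_6, so the answer is 50998/1149.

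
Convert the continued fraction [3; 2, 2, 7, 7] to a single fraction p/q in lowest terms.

Fold from the inside: start with 7/1.
  7 + 1/7 = 50/7
  2 + 7/50 = 107/50
  2 + 50/107 = 264/107
  3 + 107/264 = 899/264

899/264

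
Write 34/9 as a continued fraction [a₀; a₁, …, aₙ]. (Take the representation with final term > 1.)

[3; 1, 3, 2]

34 = 3*9 + 7
9 = 1*7 + 2
7 = 3*2 + 1
2 = 2*1 + 0  (stop)
So 34/9 = [3; 1, 3, 2].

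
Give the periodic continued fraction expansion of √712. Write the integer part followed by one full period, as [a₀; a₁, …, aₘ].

[26; 1, 2, 6, 2, 1, 52]

a₀ = ⌊√712⌋ = 26.
With m₀=0, d₀=1 and mₖ₊₁ = dₖaₖ − mₖ, dₖ₊₁ = (n − mₖ₊₁²)/dₖ, aₖ₊₁ = ⌊(a₀+mₖ₊₁)/dₖ₊₁⌋:
  k=1: m=26, d=36, a=1
  k=2: m=10, d=17, a=2
  k=3: m=24, d=8, a=6
  k=4: m=24, d=17, a=2
  k=5: m=10, d=36, a=1
  k=6: m=26, d=1, a=52
d=1 and a=2a₀=52 at k=6, so the next step gives (m, d) = (26, 36) again — its k=1 value — and the period has length 6.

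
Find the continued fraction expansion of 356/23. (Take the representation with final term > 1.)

[15; 2, 11]

356 = 15·23 + 11
23 = 2·11 + 1
11 = 11·1 + 0  (stop)
So 356/23 = [15; 2, 11].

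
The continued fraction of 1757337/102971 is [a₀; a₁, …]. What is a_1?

1757337 = 17·102971 + 6830   →  a_0 = 17
102971 = 15·6830 + 521   →  a_1 = 15

15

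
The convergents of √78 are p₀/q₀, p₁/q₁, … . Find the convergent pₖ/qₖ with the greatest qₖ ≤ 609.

√78 = [8; 1, 4, 1, 16, …] (period length 4).
Convergents:
  p_0/q_0 = 8/1
  p_1/q_1 = 9/1
  p_2/q_2 = 44/5
  p_3/q_3 = 53/6
  p_4/q_4 = 892/101
  p_5/q_5 = 945/107
  p_6/q_6 = 4672/529
  p_7/q_7 = 5617/636
q_6 = 529 ≤ 609 < 636 = q_7, so the answer is 4672/529.

4672/529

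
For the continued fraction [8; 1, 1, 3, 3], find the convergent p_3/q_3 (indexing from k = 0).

60/7

Using pₖ = aₖpₖ₋₁ + pₖ₋₂, qₖ = aₖqₖ₋₁ + qₖ₋₂ (with p₋₁=1, p₋₂=0, q₋₁=0, q₋₂=1):
  k=0: a=8, p=8, q=1
  k=1: a=1, p=9, q=1
  k=2: a=1, p=17, q=2
  k=3: a=3, p=60, q=7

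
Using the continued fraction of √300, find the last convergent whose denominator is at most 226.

√300 = [17; 3, 8, 3, 34, …] (period length 4).
Convergents:
  p_0/q_0 = 17/1
  p_1/q_1 = 52/3
  p_2/q_2 = 433/25
  p_3/q_3 = 1351/78
  p_4/q_4 = 46367/2677
q_3 = 78 ≤ 226 < 2677 = q_4, so the answer is 1351/78.

1351/78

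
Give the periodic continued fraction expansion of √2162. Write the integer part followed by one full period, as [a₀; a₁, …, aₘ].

[46; 2, 92]

a₀ = ⌊√2162⌋ = 46.
With m₀=0, d₀=1 and mₖ₊₁ = dₖaₖ − mₖ, dₖ₊₁ = (n − mₖ₊₁²)/dₖ, aₖ₊₁ = ⌊(a₀+mₖ₊₁)/dₖ₊₁⌋:
  k=1: m=46, d=46, a=2
  k=2: m=46, d=1, a=92
d=1 and a=2a₀=92 at k=2, so the next step gives (m, d) = (46, 46) again — its k=1 value — and the period has length 2.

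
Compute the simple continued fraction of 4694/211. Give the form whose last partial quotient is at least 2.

4694 = 22·211 + 52
211 = 4·52 + 3
52 = 17·3 + 1
3 = 3·1 + 0  (stop)
So 4694/211 = [22; 4, 17, 3].

[22; 4, 17, 3]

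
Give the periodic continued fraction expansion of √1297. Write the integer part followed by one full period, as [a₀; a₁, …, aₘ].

[36; 72]

a₀ = ⌊√1297⌋ = 36.
With m₀=0, d₀=1 and mₖ₊₁ = dₖaₖ − mₖ, dₖ₊₁ = (n − mₖ₊₁²)/dₖ, aₖ₊₁ = ⌊(a₀+mₖ₊₁)/dₖ₊₁⌋:
  k=1: m=36, d=1, a=72
d=1 and a=2a₀=72 at k=1, so the next step gives (m, d) = (36, 1) again — its k=1 value — and the period has length 1.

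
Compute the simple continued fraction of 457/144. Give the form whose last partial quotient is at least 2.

[3; 5, 1, 3, 6]

457 = 3×144 + 25
144 = 5×25 + 19
25 = 1×19 + 6
19 = 3×6 + 1
6 = 6×1 + 0  (stop)
So 457/144 = [3; 5, 1, 3, 6].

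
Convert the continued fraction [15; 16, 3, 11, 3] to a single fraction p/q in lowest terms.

25815/1714

Fold from the inside: start with 3/1.
  11 + 1/3 = 34/3
  3 + 3/34 = 105/34
  16 + 34/105 = 1714/105
  15 + 105/1714 = 25815/1714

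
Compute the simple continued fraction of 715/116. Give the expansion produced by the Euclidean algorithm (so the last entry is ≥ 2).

715 = 6×116 + 19
116 = 6×19 + 2
19 = 9×2 + 1
2 = 2×1 + 0  (stop)
So 715/116 = [6; 6, 9, 2].

[6; 6, 9, 2]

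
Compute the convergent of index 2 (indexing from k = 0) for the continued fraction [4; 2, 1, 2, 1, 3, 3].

Using pₖ = aₖpₖ₋₁ + pₖ₋₂, qₖ = aₖqₖ₋₁ + qₖ₋₂ (with p₋₁=1, p₋₂=0, q₋₁=0, q₋₂=1):
  k=0: a=4, p=4, q=1
  k=1: a=2, p=9, q=2
  k=2: a=1, p=13, q=3

13/3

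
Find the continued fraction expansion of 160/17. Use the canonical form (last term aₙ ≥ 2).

[9; 2, 2, 3]

160 = 9*17 + 7
17 = 2*7 + 3
7 = 2*3 + 1
3 = 3*1 + 0  (stop)
So 160/17 = [9; 2, 2, 3].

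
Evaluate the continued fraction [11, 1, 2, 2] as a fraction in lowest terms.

Using pₖ = aₖpₖ₋₁ + pₖ₋₂ and qₖ = aₖqₖ₋₁ + qₖ₋₂:
  k=0: a=11, p=11, q=1
  k=1: a=1, p=12, q=1
  k=2: a=2, p=35, q=3
  k=3: a=2, p=82, q=7

82/7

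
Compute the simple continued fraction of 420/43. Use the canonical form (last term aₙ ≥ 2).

[9; 1, 3, 3, 3]

420 = 9*43 + 33
43 = 1*33 + 10
33 = 3*10 + 3
10 = 3*3 + 1
3 = 3*1 + 0  (stop)
So 420/43 = [9; 1, 3, 3, 3].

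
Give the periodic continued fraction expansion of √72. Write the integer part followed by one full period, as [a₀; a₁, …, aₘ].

[8; 2, 16]

a₀ = ⌊√72⌋ = 8.
With m₀=0, d₀=1 and mₖ₊₁ = dₖaₖ − mₖ, dₖ₊₁ = (n − mₖ₊₁²)/dₖ, aₖ₊₁ = ⌊(a₀+mₖ₊₁)/dₖ₊₁⌋:
  k=1: m=8, d=8, a=2
  k=2: m=8, d=1, a=16
d=1 and a=2a₀=16 at k=2, so the next step gives (m, d) = (8, 8) again — its k=1 value — and the period has length 2.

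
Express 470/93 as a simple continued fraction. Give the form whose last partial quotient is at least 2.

470 = 5*93 + 5
93 = 18*5 + 3
5 = 1*3 + 2
3 = 1*2 + 1
2 = 2*1 + 0  (stop)
So 470/93 = [5; 18, 1, 1, 2].

[5; 18, 1, 1, 2]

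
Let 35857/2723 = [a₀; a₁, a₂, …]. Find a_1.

35857 = 13·2723 + 458   →  a_0 = 13
2723 = 5·458 + 433   →  a_1 = 5

5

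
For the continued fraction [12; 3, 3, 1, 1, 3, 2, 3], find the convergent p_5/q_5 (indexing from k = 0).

1009/82

Using pₖ = aₖpₖ₋₁ + pₖ₋₂, qₖ = aₖqₖ₋₁ + qₖ₋₂ (with p₋₁=1, p₋₂=0, q₋₁=0, q₋₂=1):
  k=0: a=12, p=12, q=1
  k=1: a=3, p=37, q=3
  k=2: a=3, p=123, q=10
  k=3: a=1, p=160, q=13
  k=4: a=1, p=283, q=23
  k=5: a=3, p=1009, q=82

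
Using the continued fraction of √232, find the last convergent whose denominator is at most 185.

1447/95

√232 = [15; 4, 3, 7, 3, 4, 30, …] (period length 6).
Convergents:
  p_0/q_0 = 15/1
  p_1/q_1 = 61/4
  p_2/q_2 = 198/13
  p_3/q_3 = 1447/95
  p_4/q_4 = 4539/298
q_3 = 95 ≤ 185 < 298 = q_4, so the answer is 1447/95.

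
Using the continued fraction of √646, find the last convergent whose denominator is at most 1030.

√646 = [25; 2, 2, 2, 50, …] (period length 4).
Convergents:
  p_0/q_0 = 25/1
  p_1/q_1 = 51/2
  p_2/q_2 = 127/5
  p_3/q_3 = 305/12
  p_4/q_4 = 15377/605
  p_5/q_5 = 31059/1222
q_4 = 605 ≤ 1030 < 1222 = q_5, so the answer is 15377/605.

15377/605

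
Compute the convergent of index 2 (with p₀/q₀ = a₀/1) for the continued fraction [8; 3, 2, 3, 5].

58/7

Using pₖ = aₖpₖ₋₁ + pₖ₋₂, qₖ = aₖqₖ₋₁ + qₖ₋₂ (with p₋₁=1, p₋₂=0, q₋₁=0, q₋₂=1):
  k=0: a=8, p=8, q=1
  k=1: a=3, p=25, q=3
  k=2: a=2, p=58, q=7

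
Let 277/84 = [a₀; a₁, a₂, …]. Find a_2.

277 = 3·84 + 25   →  a_0 = 3
84 = 3·25 + 9   →  a_1 = 3
25 = 2·9 + 7   →  a_2 = 2

2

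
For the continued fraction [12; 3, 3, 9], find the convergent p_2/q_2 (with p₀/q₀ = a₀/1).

Using pₖ = aₖpₖ₋₁ + pₖ₋₂, qₖ = aₖqₖ₋₁ + qₖ₋₂ (with p₋₁=1, p₋₂=0, q₋₁=0, q₋₂=1):
  k=0: a=12, p=12, q=1
  k=1: a=3, p=37, q=3
  k=2: a=3, p=123, q=10

123/10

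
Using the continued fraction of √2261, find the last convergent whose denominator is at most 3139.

90868/1911

√2261 = [47; 1, 1, 4, 1, 1, 94, …] (period length 6).
Convergents:
  p_0/q_0 = 47/1
  p_1/q_1 = 48/1
  p_2/q_2 = 95/2
  p_3/q_3 = 428/9
  p_4/q_4 = 523/11
  p_5/q_5 = 951/20
  p_6/q_6 = 89917/1891
  p_7/q_7 = 90868/1911
  p_8/q_8 = 180785/3802
q_7 = 1911 ≤ 3139 < 3802 = q_8, so the answer is 90868/1911.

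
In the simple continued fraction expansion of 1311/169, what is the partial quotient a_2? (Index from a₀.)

1311 = 7·169 + 128   →  a_0 = 7
169 = 1·128 + 41   →  a_1 = 1
128 = 3·41 + 5   →  a_2 = 3

3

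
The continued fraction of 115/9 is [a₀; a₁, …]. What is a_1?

1

115 = 12·9 + 7   →  a_0 = 12
9 = 1·7 + 2   →  a_1 = 1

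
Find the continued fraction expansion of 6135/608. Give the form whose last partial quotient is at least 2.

6135 = 10·608 + 55
608 = 11·55 + 3
55 = 18·3 + 1
3 = 3·1 + 0  (stop)
So 6135/608 = [10; 11, 18, 3].

[10; 11, 18, 3]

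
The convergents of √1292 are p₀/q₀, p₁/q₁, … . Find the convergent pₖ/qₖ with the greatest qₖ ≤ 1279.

45901/1277

√1292 = [35; 1, 16, 1, 70, …] (period length 4).
Convergents:
  p_0/q_0 = 35/1
  p_1/q_1 = 36/1
  p_2/q_2 = 611/17
  p_3/q_3 = 647/18
  p_4/q_4 = 45901/1277
  p_5/q_5 = 46548/1295
q_4 = 1277 ≤ 1279 < 1295 = q_5, so the answer is 45901/1277.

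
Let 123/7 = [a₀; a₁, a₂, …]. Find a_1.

123 = 17·7 + 4   →  a_0 = 17
7 = 1·4 + 3   →  a_1 = 1

1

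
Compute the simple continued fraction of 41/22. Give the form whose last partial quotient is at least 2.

41 = 1·22 + 19
22 = 1·19 + 3
19 = 6·3 + 1
3 = 3·1 + 0  (stop)
So 41/22 = [1; 1, 6, 3].

[1; 1, 6, 3]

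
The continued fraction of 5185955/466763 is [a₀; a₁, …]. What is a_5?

5185955 = 11·466763 + 51562   →  a_0 = 11
466763 = 9·51562 + 2705   →  a_1 = 9
51562 = 19·2705 + 167   →  a_2 = 19
2705 = 16·167 + 33   →  a_3 = 16
167 = 5·33 + 2   →  a_4 = 5
33 = 16·2 + 1   →  a_5 = 16

16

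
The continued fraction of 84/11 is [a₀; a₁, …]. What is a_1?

84 = 7·11 + 7   →  a_0 = 7
11 = 1·7 + 4   →  a_1 = 1

1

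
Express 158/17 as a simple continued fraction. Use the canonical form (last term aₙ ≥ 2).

[9; 3, 2, 2]

158 = 9×17 + 5
17 = 3×5 + 2
5 = 2×2 + 1
2 = 2×1 + 0  (stop)
So 158/17 = [9; 3, 2, 2].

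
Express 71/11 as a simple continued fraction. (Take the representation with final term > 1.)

71 = 6×11 + 5
11 = 2×5 + 1
5 = 5×1 + 0  (stop)
So 71/11 = [6; 2, 5].

[6; 2, 5]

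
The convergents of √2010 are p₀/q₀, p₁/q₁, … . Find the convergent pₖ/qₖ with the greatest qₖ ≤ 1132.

24165/539

√2010 = [44; 1, 4, 1, 88, …] (period length 4).
Convergents:
  p_0/q_0 = 44/1
  p_1/q_1 = 45/1
  p_2/q_2 = 224/5
  p_3/q_3 = 269/6
  p_4/q_4 = 23896/533
  p_5/q_5 = 24165/539
  p_6/q_6 = 120556/2689
q_5 = 539 ≤ 1132 < 2689 = q_6, so the answer is 24165/539.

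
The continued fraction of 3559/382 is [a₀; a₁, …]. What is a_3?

3559 = 9·382 + 121   →  a_0 = 9
382 = 3·121 + 19   →  a_1 = 3
121 = 6·19 + 7   →  a_2 = 6
19 = 2·7 + 5   →  a_3 = 2

2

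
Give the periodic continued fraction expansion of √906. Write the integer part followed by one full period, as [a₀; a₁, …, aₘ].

a₀ = ⌊√906⌋ = 30.

[30; 10, 60]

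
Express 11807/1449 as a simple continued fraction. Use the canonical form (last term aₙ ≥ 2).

[8; 6, 1, 2, 1, 5, 4, 2]

11807 = 8·1449 + 215
1449 = 6·215 + 159
215 = 1·159 + 56
159 = 2·56 + 47
56 = 1·47 + 9
47 = 5·9 + 2
9 = 4·2 + 1
2 = 2·1 + 0  (stop)
So 11807/1449 = [8; 6, 1, 2, 1, 5, 4, 2].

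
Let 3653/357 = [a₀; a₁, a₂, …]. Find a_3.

3653 = 10·357 + 83   →  a_0 = 10
357 = 4·83 + 25   →  a_1 = 4
83 = 3·25 + 8   →  a_2 = 3
25 = 3·8 + 1   →  a_3 = 3

3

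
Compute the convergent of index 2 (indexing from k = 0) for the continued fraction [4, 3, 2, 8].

30/7

Using pₖ = aₖpₖ₋₁ + pₖ₋₂, qₖ = aₖqₖ₋₁ + qₖ₋₂ (with p₋₁=1, p₋₂=0, q₋₁=0, q₋₂=1):
  k=0: a=4, p=4, q=1
  k=1: a=3, p=13, q=3
  k=2: a=2, p=30, q=7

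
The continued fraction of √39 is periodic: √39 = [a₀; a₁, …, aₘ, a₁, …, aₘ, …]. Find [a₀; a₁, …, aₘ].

[6; 4, 12]

a₀ = ⌊√39⌋ = 6.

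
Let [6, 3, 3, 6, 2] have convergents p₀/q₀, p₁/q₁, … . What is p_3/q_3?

Using pₖ = aₖpₖ₋₁ + pₖ₋₂, qₖ = aₖqₖ₋₁ + qₖ₋₂ (with p₋₁=1, p₋₂=0, q₋₁=0, q₋₂=1):
  k=0: a=6, p=6, q=1
  k=1: a=3, p=19, q=3
  k=2: a=3, p=63, q=10
  k=3: a=6, p=397, q=63

397/63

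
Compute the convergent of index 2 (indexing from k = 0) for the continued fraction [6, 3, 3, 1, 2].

63/10

Using pₖ = aₖpₖ₋₁ + pₖ₋₂, qₖ = aₖqₖ₋₁ + qₖ₋₂ (with p₋₁=1, p₋₂=0, q₋₁=0, q₋₂=1):
  k=0: a=6, p=6, q=1
  k=1: a=3, p=19, q=3
  k=2: a=3, p=63, q=10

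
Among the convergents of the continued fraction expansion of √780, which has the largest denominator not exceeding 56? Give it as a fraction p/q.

391/14

√780 = [27; 1, 12, 1, 54, …] (period length 4).
Convergents:
  p_0/q_0 = 27/1
  p_1/q_1 = 28/1
  p_2/q_2 = 363/13
  p_3/q_3 = 391/14
  p_4/q_4 = 21477/769
q_3 = 14 ≤ 56 < 769 = q_4, so the answer is 391/14.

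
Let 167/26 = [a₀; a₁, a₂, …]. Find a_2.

167 = 6·26 + 11   →  a_0 = 6
26 = 2·11 + 4   →  a_1 = 2
11 = 2·4 + 3   →  a_2 = 2

2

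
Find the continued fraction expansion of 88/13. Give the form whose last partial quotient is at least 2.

[6; 1, 3, 3]

88 = 6*13 + 10
13 = 1*10 + 3
10 = 3*3 + 1
3 = 3*1 + 0  (stop)
So 88/13 = [6; 1, 3, 3].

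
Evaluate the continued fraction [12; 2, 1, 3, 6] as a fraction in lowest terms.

853/69

Fold from the inside: start with 6/1.
  3 + 1/6 = 19/6
  1 + 6/19 = 25/19
  2 + 19/25 = 69/25
  12 + 25/69 = 853/69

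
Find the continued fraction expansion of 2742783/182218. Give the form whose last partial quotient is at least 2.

[15; 19, 6, 2, 7, 12, 8]

2742783 = 15*182218 + 9513
182218 = 19*9513 + 1471
9513 = 6*1471 + 687
1471 = 2*687 + 97
687 = 7*97 + 8
97 = 12*8 + 1
8 = 8*1 + 0  (stop)
So 2742783/182218 = [15; 19, 6, 2, 7, 12, 8].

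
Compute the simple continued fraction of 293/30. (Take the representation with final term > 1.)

293 = 9·30 + 23
30 = 1·23 + 7
23 = 3·7 + 2
7 = 3·2 + 1
2 = 2·1 + 0  (stop)
So 293/30 = [9; 1, 3, 3, 2].

[9; 1, 3, 3, 2]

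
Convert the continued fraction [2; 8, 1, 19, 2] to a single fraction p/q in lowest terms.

775/367

Fold from the inside: start with 2/1.
  19 + 1/2 = 39/2
  1 + 2/39 = 41/39
  8 + 39/41 = 367/41
  2 + 41/367 = 775/367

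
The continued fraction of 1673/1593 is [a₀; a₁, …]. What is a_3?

10

1673 = 1·1593 + 80   →  a_0 = 1
1593 = 19·80 + 73   →  a_1 = 19
80 = 1·73 + 7   →  a_2 = 1
73 = 10·7 + 3   →  a_3 = 10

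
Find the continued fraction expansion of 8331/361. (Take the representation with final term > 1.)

8331 = 23·361 + 28
361 = 12·28 + 25
28 = 1·25 + 3
25 = 8·3 + 1
3 = 3·1 + 0  (stop)
So 8331/361 = [23; 12, 1, 8, 3].

[23; 12, 1, 8, 3]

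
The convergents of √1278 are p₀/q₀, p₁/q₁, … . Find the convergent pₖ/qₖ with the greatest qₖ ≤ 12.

143/4

√1278 = [35; 1, 2, 1, 70, …] (period length 4).
Convergents:
  p_0/q_0 = 35/1
  p_1/q_1 = 36/1
  p_2/q_2 = 107/3
  p_3/q_3 = 143/4
  p_4/q_4 = 10117/283
q_3 = 4 ≤ 12 < 283 = q_4, so the answer is 143/4.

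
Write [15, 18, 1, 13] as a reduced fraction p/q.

3989/265

Using pₖ = aₖpₖ₋₁ + pₖ₋₂ and qₖ = aₖqₖ₋₁ + qₖ₋₂:
  k=0: a=15, p=15, q=1
  k=1: a=18, p=271, q=18
  k=2: a=1, p=286, q=19
  k=3: a=13, p=3989, q=265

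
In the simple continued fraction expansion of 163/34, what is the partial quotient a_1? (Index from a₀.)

163 = 4·34 + 27   →  a_0 = 4
34 = 1·27 + 7   →  a_1 = 1

1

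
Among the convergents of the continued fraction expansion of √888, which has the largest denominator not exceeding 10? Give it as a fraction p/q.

149/5

√888 = [29; 1, 3, 1, 58, …] (period length 4).
Convergents:
  p_0/q_0 = 29/1
  p_1/q_1 = 30/1
  p_2/q_2 = 119/4
  p_3/q_3 = 149/5
  p_4/q_4 = 8761/294
q_3 = 5 ≤ 10 < 294 = q_4, so the answer is 149/5.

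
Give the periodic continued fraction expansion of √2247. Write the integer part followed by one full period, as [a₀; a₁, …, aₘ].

a₀ = ⌊√2247⌋ = 47.
With m₀=0, d₀=1 and mₖ₊₁ = dₖaₖ − mₖ, dₖ₊₁ = (n − mₖ₊₁²)/dₖ, aₖ₊₁ = ⌊(a₀+mₖ₊₁)/dₖ₊₁⌋:
  k=1: m=47, d=38, a=2
  k=2: m=29, d=37, a=2
  k=3: m=45, d=6, a=15
  k=4: m=45, d=37, a=2
  k=5: m=29, d=38, a=2
  k=6: m=47, d=1, a=94
d=1 and a=2a₀=94 at k=6, so the next step gives (m, d) = (47, 38) again — its k=1 value — and the period has length 6.

[47; 2, 2, 15, 2, 2, 94]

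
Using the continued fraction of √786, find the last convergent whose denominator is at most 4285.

43988/1569

√786 = [28; 28, 56, …] (period length 2).
Convergents:
  p_0/q_0 = 28/1
  p_1/q_1 = 785/28
  p_2/q_2 = 43988/1569
  p_3/q_3 = 1232449/43960
q_2 = 1569 ≤ 4285 < 43960 = q_3, so the answer is 43988/1569.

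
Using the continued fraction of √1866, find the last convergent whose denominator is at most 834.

√1866 = [43; 5, 14, 5, 86, …] (period length 4).
Convergents:
  p_0/q_0 = 43/1
  p_1/q_1 = 216/5
  p_2/q_2 = 3067/71
  p_3/q_3 = 15551/360
  p_4/q_4 = 1340453/31031
q_3 = 360 ≤ 834 < 31031 = q_4, so the answer is 15551/360.

15551/360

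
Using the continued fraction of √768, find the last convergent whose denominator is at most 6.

√768 = [27; 1, 2, 2, 13, 2, 2, 1, 54, …] (period length 8).
Convergents:
  p_0/q_0 = 27/1
  p_1/q_1 = 28/1
  p_2/q_2 = 83/3
  p_3/q_3 = 194/7
q_2 = 3 ≤ 6 < 7 = q_3, so the answer is 83/3.

83/3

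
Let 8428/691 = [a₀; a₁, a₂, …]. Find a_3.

8428 = 12·691 + 136   →  a_0 = 12
691 = 5·136 + 11   →  a_1 = 5
136 = 12·11 + 4   →  a_2 = 12
11 = 2·4 + 3   →  a_3 = 2

2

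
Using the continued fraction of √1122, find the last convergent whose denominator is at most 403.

√1122 = [33; 2, 66, …] (period length 2).
Convergents:
  p_0/q_0 = 33/1
  p_1/q_1 = 67/2
  p_2/q_2 = 4455/133
  p_3/q_3 = 8977/268
  p_4/q_4 = 596937/17821
q_3 = 268 ≤ 403 < 17821 = q_4, so the answer is 8977/268.

8977/268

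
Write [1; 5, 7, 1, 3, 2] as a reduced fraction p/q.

429/359

Using pₖ = aₖpₖ₋₁ + pₖ₋₂ and qₖ = aₖqₖ₋₁ + qₖ₋₂:
  k=0: a=1, p=1, q=1
  k=1: a=5, p=6, q=5
  k=2: a=7, p=43, q=36
  k=3: a=1, p=49, q=41
  k=4: a=3, p=190, q=159
  k=5: a=2, p=429, q=359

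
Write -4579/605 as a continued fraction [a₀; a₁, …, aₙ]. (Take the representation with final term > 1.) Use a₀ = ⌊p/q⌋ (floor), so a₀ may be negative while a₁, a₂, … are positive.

[-8; 2, 3, 6, 1, 11]

-4579 = -8·605 + 261
605 = 2·261 + 83
261 = 3·83 + 12
83 = 6·12 + 11
12 = 1·11 + 1
11 = 11·1 + 0  (stop)
So -4579/605 = [-8; 2, 3, 6, 1, 11].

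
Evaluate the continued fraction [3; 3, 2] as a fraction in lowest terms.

Fold from the inside: start with 2/1.
  3 + 1/2 = 7/2
  3 + 2/7 = 23/7

23/7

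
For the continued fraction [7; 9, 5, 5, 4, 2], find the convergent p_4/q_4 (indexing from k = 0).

Using pₖ = aₖpₖ₋₁ + pₖ₋₂, qₖ = aₖqₖ₋₁ + qₖ₋₂ (with p₋₁=1, p₋₂=0, q₋₁=0, q₋₂=1):
  k=0: a=7, p=7, q=1
  k=1: a=9, p=64, q=9
  k=2: a=5, p=327, q=46
  k=3: a=5, p=1699, q=239
  k=4: a=4, p=7123, q=1002

7123/1002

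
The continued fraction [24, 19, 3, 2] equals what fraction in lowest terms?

3247/135

Fold from the inside: start with 2/1.
  3 + 1/2 = 7/2
  19 + 2/7 = 135/7
  24 + 7/135 = 3247/135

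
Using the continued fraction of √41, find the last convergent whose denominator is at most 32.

√41 = [6; 2, 2, 12, …] (period length 3).
Convergents:
  p_0/q_0 = 6/1
  p_1/q_1 = 13/2
  p_2/q_2 = 32/5
  p_3/q_3 = 397/62
q_2 = 5 ≤ 32 < 62 = q_3, so the answer is 32/5.

32/5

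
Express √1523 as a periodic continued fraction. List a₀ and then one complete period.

a₀ = ⌊√1523⌋ = 39.
With m₀=0, d₀=1 and mₖ₊₁ = dₖaₖ − mₖ, dₖ₊₁ = (n − mₖ₊₁²)/dₖ, aₖ₊₁ = ⌊(a₀+mₖ₊₁)/dₖ₊₁⌋:
  k=1: m=39, d=2, a=39
  k=2: m=39, d=1, a=78
d=1 and a=2a₀=78 at k=2, so the next step gives (m, d) = (39, 2) again — its k=1 value — and the period has length 2.

[39; 39, 78]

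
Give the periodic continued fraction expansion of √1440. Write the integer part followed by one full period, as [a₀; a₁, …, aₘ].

[37; 1, 17, 1, 74]

a₀ = ⌊√1440⌋ = 37.
With m₀=0, d₀=1 and mₖ₊₁ = dₖaₖ − mₖ, dₖ₊₁ = (n − mₖ₊₁²)/dₖ, aₖ₊₁ = ⌊(a₀+mₖ₊₁)/dₖ₊₁⌋:
  k=1: m=37, d=71, a=1
  k=2: m=34, d=4, a=17
  k=3: m=34, d=71, a=1
  k=4: m=37, d=1, a=74
d=1 and a=2a₀=74 at k=4, so the next step gives (m, d) = (37, 71) again — its k=1 value — and the period has length 4.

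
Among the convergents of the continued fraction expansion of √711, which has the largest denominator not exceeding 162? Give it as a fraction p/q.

√711 = [26; 1, 1, 1, 52, …] (period length 4).
Convergents:
  p_0/q_0 = 26/1
  p_1/q_1 = 27/1
  p_2/q_2 = 53/2
  p_3/q_3 = 80/3
  p_4/q_4 = 4213/158
  p_5/q_5 = 4293/161
  p_6/q_6 = 8506/319
q_5 = 161 ≤ 162 < 319 = q_6, so the answer is 4293/161.

4293/161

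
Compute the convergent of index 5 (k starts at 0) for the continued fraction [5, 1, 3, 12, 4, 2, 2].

2584/449

Using pₖ = aₖpₖ₋₁ + pₖ₋₂, qₖ = aₖqₖ₋₁ + qₖ₋₂ (with p₋₁=1, p₋₂=0, q₋₁=0, q₋₂=1):
  k=0: a=5, p=5, q=1
  k=1: a=1, p=6, q=1
  k=2: a=3, p=23, q=4
  k=3: a=12, p=282, q=49
  k=4: a=4, p=1151, q=200
  k=5: a=2, p=2584, q=449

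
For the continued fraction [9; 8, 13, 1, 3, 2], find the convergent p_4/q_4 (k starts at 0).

Using pₖ = aₖpₖ₋₁ + pₖ₋₂, qₖ = aₖqₖ₋₁ + qₖ₋₂ (with p₋₁=1, p₋₂=0, q₋₁=0, q₋₂=1):
  k=0: a=9, p=9, q=1
  k=1: a=8, p=73, q=8
  k=2: a=13, p=958, q=105
  k=3: a=1, p=1031, q=113
  k=4: a=3, p=4051, q=444

4051/444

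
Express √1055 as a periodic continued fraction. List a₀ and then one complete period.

[32; 2, 12, 2, 64]

a₀ = ⌊√1055⌋ = 32.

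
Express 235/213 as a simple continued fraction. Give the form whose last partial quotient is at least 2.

[1; 9, 1, 2, 7]

235 = 1·213 + 22
213 = 9·22 + 15
22 = 1·15 + 7
15 = 2·7 + 1
7 = 7·1 + 0  (stop)
So 235/213 = [1; 9, 1, 2, 7].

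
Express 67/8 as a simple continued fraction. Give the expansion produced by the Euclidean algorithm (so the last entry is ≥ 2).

67 = 8*8 + 3
8 = 2*3 + 2
3 = 1*2 + 1
2 = 2*1 + 0  (stop)
So 67/8 = [8; 2, 1, 2].

[8; 2, 1, 2]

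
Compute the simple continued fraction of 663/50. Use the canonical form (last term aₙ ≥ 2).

663 = 13*50 + 13
50 = 3*13 + 11
13 = 1*11 + 2
11 = 5*2 + 1
2 = 2*1 + 0  (stop)
So 663/50 = [13; 3, 1, 5, 2].

[13; 3, 1, 5, 2]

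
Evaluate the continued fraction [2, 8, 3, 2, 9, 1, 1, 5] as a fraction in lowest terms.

13498/6365

Using pₖ = aₖpₖ₋₁ + pₖ₋₂ and qₖ = aₖqₖ₋₁ + qₖ₋₂:
  k=0: a=2, p=2, q=1
  k=1: a=8, p=17, q=8
  k=2: a=3, p=53, q=25
  k=3: a=2, p=123, q=58
  k=4: a=9, p=1160, q=547
  k=5: a=1, p=1283, q=605
  k=6: a=1, p=2443, q=1152
  k=7: a=5, p=13498, q=6365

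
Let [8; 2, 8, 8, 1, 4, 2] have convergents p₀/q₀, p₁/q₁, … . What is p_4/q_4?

1313/155

Using pₖ = aₖpₖ₋₁ + pₖ₋₂, qₖ = aₖqₖ₋₁ + qₖ₋₂ (with p₋₁=1, p₋₂=0, q₋₁=0, q₋₂=1):
  k=0: a=8, p=8, q=1
  k=1: a=2, p=17, q=2
  k=2: a=8, p=144, q=17
  k=3: a=8, p=1169, q=138
  k=4: a=1, p=1313, q=155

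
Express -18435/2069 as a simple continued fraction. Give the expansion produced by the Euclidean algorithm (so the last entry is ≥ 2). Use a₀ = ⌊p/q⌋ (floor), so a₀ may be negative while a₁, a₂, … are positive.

-18435 = -9×2069 + 186
2069 = 11×186 + 23
186 = 8×23 + 2
23 = 11×2 + 1
2 = 2×1 + 0  (stop)
So -18435/2069 = [-9; 11, 8, 11, 2].

[-9; 11, 8, 11, 2]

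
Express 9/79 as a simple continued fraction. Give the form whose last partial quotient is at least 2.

9 = 0·79 + 9
79 = 8·9 + 7
9 = 1·7 + 2
7 = 3·2 + 1
2 = 2·1 + 0  (stop)
So 9/79 = [0; 8, 1, 3, 2].

[0; 8, 1, 3, 2]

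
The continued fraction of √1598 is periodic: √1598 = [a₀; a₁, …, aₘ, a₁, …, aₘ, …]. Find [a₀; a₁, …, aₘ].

[39; 1, 38, 1, 78]

a₀ = ⌊√1598⌋ = 39.
With m₀=0, d₀=1 and mₖ₊₁ = dₖaₖ − mₖ, dₖ₊₁ = (n − mₖ₊₁²)/dₖ, aₖ₊₁ = ⌊(a₀+mₖ₊₁)/dₖ₊₁⌋:
  k=1: m=39, d=77, a=1
  k=2: m=38, d=2, a=38
  k=3: m=38, d=77, a=1
  k=4: m=39, d=1, a=78
d=1 and a=2a₀=78 at k=4, so the next step gives (m, d) = (39, 77) again — its k=1 value — and the period has length 4.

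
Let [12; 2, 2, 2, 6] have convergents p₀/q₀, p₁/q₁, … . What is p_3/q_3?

Using pₖ = aₖpₖ₋₁ + pₖ₋₂, qₖ = aₖqₖ₋₁ + qₖ₋₂ (with p₋₁=1, p₋₂=0, q₋₁=0, q₋₂=1):
  k=0: a=12, p=12, q=1
  k=1: a=2, p=25, q=2
  k=2: a=2, p=62, q=5
  k=3: a=2, p=149, q=12

149/12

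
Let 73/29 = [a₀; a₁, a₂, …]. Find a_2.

1

73 = 2·29 + 15   →  a_0 = 2
29 = 1·15 + 14   →  a_1 = 1
15 = 1·14 + 1   →  a_2 = 1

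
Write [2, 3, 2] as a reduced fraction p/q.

Fold from the inside: start with 2/1.
  3 + 1/2 = 7/2
  2 + 2/7 = 16/7

16/7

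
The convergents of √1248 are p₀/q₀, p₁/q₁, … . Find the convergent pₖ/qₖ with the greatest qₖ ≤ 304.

√1248 = [35; 3, 17, 3, 70, …] (period length 4).
Convergents:
  p_0/q_0 = 35/1
  p_1/q_1 = 106/3
  p_2/q_2 = 1837/52
  p_3/q_3 = 5617/159
  p_4/q_4 = 395027/11182
q_3 = 159 ≤ 304 < 11182 = q_4, so the answer is 5617/159.

5617/159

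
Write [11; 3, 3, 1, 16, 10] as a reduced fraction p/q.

24797/2193

Using pₖ = aₖpₖ₋₁ + pₖ₋₂ and qₖ = aₖqₖ₋₁ + qₖ₋₂:
  k=0: a=11, p=11, q=1
  k=1: a=3, p=34, q=3
  k=2: a=3, p=113, q=10
  k=3: a=1, p=147, q=13
  k=4: a=16, p=2465, q=218
  k=5: a=10, p=24797, q=2193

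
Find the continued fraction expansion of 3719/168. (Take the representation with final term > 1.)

[22; 7, 3, 3, 2]

3719 = 22×168 + 23
168 = 7×23 + 7
23 = 3×7 + 2
7 = 3×2 + 1
2 = 2×1 + 0  (stop)
So 3719/168 = [22; 7, 3, 3, 2].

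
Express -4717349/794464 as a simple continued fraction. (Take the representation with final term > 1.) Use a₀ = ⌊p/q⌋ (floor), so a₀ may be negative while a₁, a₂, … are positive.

[-6; 16, 14, 9, 4, 13, 3, 2]

-4717349 = -6×794464 + 49435
794464 = 16×49435 + 3504
49435 = 14×3504 + 379
3504 = 9×379 + 93
379 = 4×93 + 7
93 = 13×7 + 2
7 = 3×2 + 1
2 = 2×1 + 0  (stop)
So -4717349/794464 = [-6; 16, 14, 9, 4, 13, 3, 2].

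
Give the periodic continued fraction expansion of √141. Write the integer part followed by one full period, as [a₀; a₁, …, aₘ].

[11; 1, 6, 1, 22]

a₀ = ⌊√141⌋ = 11.
With m₀=0, d₀=1 and mₖ₊₁ = dₖaₖ − mₖ, dₖ₊₁ = (n − mₖ₊₁²)/dₖ, aₖ₊₁ = ⌊(a₀+mₖ₊₁)/dₖ₊₁⌋:
  k=1: m=11, d=20, a=1
  k=2: m=9, d=3, a=6
  k=3: m=9, d=20, a=1
  k=4: m=11, d=1, a=22
d=1 and a=2a₀=22 at k=4, so the next step gives (m, d) = (11, 20) again — its k=1 value — and the period has length 4.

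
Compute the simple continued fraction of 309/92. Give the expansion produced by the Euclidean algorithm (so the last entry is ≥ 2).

[3; 2, 1, 3, 1, 2, 2]

309 = 3×92 + 33
92 = 2×33 + 26
33 = 1×26 + 7
26 = 3×7 + 5
7 = 1×5 + 2
5 = 2×2 + 1
2 = 2×1 + 0  (stop)
So 309/92 = [3; 2, 1, 3, 1, 2, 2].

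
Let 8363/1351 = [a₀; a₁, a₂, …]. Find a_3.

8363 = 6·1351 + 257   →  a_0 = 6
1351 = 5·257 + 66   →  a_1 = 5
257 = 3·66 + 59   →  a_2 = 3
66 = 1·59 + 7   →  a_3 = 1

1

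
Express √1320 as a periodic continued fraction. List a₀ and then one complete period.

[36; 3, 72]

a₀ = ⌊√1320⌋ = 36.
With m₀=0, d₀=1 and mₖ₊₁ = dₖaₖ − mₖ, dₖ₊₁ = (n − mₖ₊₁²)/dₖ, aₖ₊₁ = ⌊(a₀+mₖ₊₁)/dₖ₊₁⌋:
  k=1: m=36, d=24, a=3
  k=2: m=36, d=1, a=72
d=1 and a=2a₀=72 at k=2, so the next step gives (m, d) = (36, 24) again — its k=1 value — and the period has length 2.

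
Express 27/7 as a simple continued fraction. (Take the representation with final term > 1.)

[3; 1, 6]

27 = 3*7 + 6
7 = 1*6 + 1
6 = 6*1 + 0  (stop)
So 27/7 = [3; 1, 6].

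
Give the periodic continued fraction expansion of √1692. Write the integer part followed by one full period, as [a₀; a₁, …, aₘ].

a₀ = ⌊√1692⌋ = 41.
With m₀=0, d₀=1 and mₖ₊₁ = dₖaₖ − mₖ, dₖ₊₁ = (n − mₖ₊₁²)/dₖ, aₖ₊₁ = ⌊(a₀+mₖ₊₁)/dₖ₊₁⌋:
  k=1: m=41, d=11, a=7
  k=2: m=36, d=36, a=2
  k=3: m=36, d=11, a=7
  k=4: m=41, d=1, a=82
d=1 and a=2a₀=82 at k=4, so the next step gives (m, d) = (41, 11) again — its k=1 value — and the period has length 4.

[41; 7, 2, 7, 82]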